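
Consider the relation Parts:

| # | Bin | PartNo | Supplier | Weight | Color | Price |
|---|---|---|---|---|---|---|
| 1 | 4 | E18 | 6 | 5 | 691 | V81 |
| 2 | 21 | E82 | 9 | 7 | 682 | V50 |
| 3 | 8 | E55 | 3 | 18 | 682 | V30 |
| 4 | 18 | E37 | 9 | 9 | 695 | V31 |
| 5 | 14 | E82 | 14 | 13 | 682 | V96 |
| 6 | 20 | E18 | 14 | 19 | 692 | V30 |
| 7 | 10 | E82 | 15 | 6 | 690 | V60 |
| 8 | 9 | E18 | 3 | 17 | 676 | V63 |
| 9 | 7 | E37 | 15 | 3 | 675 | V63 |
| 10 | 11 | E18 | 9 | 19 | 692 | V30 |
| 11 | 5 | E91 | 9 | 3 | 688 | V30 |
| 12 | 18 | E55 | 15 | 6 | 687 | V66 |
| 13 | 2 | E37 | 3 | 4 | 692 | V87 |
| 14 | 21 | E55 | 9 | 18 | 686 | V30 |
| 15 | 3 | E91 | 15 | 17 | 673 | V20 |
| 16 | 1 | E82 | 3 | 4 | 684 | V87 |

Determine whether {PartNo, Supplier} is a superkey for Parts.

All 16 rows have distinct {PartNo, Supplier} values, so {PartNo, Supplier} → (all attributes) holds and {PartNo, Supplier} is a superkey.

Yes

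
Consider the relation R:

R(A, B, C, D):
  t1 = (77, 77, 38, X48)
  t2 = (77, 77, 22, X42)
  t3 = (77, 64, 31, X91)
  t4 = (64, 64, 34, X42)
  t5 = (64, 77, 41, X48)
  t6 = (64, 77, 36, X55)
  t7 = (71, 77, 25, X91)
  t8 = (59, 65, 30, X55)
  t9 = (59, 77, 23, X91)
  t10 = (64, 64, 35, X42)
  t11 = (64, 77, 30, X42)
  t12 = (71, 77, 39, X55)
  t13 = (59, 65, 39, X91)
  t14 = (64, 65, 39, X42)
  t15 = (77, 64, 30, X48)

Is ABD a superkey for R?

Rows 4 and 10 have the same ABD value (A=64, B=64, D=X42) but are distinct tuples, so ABD does not determine every attribute — not a superkey.

No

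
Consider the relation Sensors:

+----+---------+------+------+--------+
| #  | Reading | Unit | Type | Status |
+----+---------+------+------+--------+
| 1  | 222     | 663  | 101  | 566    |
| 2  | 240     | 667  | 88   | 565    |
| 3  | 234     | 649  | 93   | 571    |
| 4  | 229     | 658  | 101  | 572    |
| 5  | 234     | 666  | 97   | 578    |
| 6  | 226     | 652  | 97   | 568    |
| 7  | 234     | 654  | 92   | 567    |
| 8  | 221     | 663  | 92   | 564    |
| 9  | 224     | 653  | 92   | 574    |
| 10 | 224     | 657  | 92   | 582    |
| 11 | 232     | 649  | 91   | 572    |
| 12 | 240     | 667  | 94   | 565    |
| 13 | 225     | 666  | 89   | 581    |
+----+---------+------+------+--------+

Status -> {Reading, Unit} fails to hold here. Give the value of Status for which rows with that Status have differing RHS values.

572

Status=566: row 1 → {Reading,Unit} = (222, 663) ✓
Status=565: rows 2, 12 → {Reading,Unit} = (240, 667), (240, 667) ✓
Status=571: row 3 → {Reading,Unit} = (234, 649) ✓
Status=572: rows 4, 11 → {Reading,Unit} takes values {(229, 658), (232, 649)} — violation
Status=578: row 5 → {Reading,Unit} = (234, 666) ✓
Status=568: row 6 → {Reading,Unit} = (226, 652) ✓
Status=567: row 7 → {Reading,Unit} = (234, 654) ✓
Status=564: row 8 → {Reading,Unit} = (221, 663) ✓
Status=574: row 9 → {Reading,Unit} = (224, 653) ✓
Status=582: row 10 → {Reading,Unit} = (224, 657) ✓
Status=581: row 13 → {Reading,Unit} = (225, 666) ✓
The only Status value with inconsistent RHS is Status=572.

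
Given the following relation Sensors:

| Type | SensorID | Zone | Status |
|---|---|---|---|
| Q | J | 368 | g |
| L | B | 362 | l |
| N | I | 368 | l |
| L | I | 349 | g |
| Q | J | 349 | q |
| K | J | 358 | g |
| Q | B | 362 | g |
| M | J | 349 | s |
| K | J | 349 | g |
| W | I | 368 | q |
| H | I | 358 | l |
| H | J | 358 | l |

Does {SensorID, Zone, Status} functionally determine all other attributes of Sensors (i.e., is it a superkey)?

Yes

All 12 rows have distinct {SensorID, Zone, Status} values, so {SensorID, Zone, Status} → (all attributes) holds and {SensorID, Zone, Status} is a superkey.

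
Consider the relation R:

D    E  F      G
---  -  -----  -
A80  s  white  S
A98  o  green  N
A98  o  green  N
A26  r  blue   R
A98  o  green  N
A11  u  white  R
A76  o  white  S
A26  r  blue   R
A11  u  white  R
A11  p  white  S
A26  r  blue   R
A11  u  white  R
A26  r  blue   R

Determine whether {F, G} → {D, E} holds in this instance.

(F=white, G=S): 3 rows → {D,E} takes values {(A80, s), (A76, o), (A11, p)} — violation
(F=green, G=N): 3 rows → {D,E} = (A98, o), (A98, o), (A98, o) ✓
(F=blue, G=R): 4 rows → {D,E} = (A26, r), (A26, r), (A26, r), (A26, r) ✓
(F=white, G=R): 3 rows → {D,E} = (A11, u), (A11, u), (A11, u) ✓
Two rows agree on {F, G} but differ on {D, E}, so {F, G} → {D, E} does not hold.

No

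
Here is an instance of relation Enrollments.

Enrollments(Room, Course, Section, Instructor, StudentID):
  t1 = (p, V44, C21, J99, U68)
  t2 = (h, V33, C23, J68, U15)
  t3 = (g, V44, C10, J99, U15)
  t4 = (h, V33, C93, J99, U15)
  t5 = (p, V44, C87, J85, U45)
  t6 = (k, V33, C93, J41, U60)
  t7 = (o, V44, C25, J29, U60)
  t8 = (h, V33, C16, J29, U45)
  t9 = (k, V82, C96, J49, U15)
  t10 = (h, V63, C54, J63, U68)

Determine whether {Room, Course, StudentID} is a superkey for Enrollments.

Rows 2 and 4 have the same {Room, Course, StudentID} value (Room=h, Course=V33, StudentID=U15) but are distinct tuples, so {Room, Course, StudentID} does not determine every attribute — not a superkey.

No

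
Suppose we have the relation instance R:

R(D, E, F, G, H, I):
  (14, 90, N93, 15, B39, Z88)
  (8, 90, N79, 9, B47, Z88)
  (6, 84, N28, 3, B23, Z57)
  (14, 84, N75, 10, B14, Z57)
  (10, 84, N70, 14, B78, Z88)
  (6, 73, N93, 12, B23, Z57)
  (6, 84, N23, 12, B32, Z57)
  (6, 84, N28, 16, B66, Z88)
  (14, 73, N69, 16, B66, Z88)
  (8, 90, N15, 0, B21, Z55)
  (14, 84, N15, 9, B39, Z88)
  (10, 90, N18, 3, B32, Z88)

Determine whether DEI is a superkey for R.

Two distinct rows share (D=6, E=84, I=Z57), so DEI does not determine every attribute — not a superkey.

No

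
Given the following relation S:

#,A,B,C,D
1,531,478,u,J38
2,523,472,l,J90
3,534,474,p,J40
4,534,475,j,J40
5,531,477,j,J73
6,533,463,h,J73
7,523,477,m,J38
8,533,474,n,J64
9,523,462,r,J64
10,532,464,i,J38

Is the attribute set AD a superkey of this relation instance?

No

Rows 3 and 4 have the same AD value (A=534, D=J40) but are distinct tuples, so AD does not determine every attribute — not a superkey.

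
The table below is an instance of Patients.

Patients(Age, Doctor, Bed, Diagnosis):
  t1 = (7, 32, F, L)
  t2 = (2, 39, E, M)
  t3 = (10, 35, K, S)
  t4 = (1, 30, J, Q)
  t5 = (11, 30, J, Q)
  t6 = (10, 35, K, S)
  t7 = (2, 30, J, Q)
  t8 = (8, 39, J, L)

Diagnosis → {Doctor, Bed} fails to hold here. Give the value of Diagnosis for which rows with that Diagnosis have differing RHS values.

L

Diagnosis=L: rows 1, 8 → {Doctor,Bed} takes values {(32, F), (39, J)} — violation
Diagnosis=M: row 2 → {Doctor,Bed} = (39, E) ✓
Diagnosis=S: rows 3, 6 → {Doctor,Bed} = (35, K), (35, K) ✓
Diagnosis=Q: rows 4, 5, 7 → {Doctor,Bed} = (30, J), (30, J), (30, J) ✓
The only Diagnosis value with inconsistent RHS is Diagnosis=L.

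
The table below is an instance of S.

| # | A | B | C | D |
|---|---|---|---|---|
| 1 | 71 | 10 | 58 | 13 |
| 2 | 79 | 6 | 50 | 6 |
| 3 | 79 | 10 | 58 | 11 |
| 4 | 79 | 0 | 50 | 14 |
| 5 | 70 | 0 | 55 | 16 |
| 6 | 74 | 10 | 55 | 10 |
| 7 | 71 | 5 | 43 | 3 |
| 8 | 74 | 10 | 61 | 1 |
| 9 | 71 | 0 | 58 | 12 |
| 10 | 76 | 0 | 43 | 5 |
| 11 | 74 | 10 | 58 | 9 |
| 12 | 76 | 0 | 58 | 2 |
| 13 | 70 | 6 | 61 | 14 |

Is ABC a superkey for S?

Yes

All 13 rows have distinct ABC values, so ABC → (all attributes) holds and ABC is a superkey.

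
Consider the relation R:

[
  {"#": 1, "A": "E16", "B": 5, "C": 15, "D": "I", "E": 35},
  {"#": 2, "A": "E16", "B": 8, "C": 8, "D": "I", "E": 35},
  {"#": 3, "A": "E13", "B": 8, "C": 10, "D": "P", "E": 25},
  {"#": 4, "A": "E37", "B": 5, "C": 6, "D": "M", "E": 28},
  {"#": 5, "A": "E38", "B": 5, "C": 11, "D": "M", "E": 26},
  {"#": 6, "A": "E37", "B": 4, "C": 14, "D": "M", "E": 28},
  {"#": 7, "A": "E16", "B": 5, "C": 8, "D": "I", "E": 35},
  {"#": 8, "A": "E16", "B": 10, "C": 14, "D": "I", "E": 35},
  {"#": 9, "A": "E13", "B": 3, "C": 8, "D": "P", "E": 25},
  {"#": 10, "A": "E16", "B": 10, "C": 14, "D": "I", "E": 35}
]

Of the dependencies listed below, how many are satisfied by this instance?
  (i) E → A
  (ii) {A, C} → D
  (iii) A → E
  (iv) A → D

(i) E → A: every LHS value maps to a single RHS value — holds.
(ii) {A, C} → D: every LHS value maps to a single RHS value — holds.
(iii) A → E: every LHS value maps to a single RHS value — holds.
(iv) A → D: every LHS value maps to a single RHS value — holds.
4 of the 4 dependencies hold.

4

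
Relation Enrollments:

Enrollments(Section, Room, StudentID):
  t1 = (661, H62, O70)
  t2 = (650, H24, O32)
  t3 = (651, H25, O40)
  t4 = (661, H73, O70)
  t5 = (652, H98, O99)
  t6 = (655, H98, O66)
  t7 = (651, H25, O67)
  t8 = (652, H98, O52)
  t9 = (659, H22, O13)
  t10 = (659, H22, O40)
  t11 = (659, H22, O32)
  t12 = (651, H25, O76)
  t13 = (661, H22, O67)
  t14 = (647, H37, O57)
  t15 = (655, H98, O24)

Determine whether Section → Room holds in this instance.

Section=661: rows 1, 4, 13 → Room takes values {H62, H73, H22} — violation
Section=650: row 2 → Room = H24 ✓
Section=651: rows 3, 7, 12 → Room = H25, H25, H25 ✓
Section=652: rows 5, 8 → Room = H98, H98 ✓
Section=655: rows 6, 15 → Room = H98, H98 ✓
Section=659: rows 9, 10, 11 → Room = H22, H22, H22 ✓
Section=647: row 14 → Room = H37 ✓
Two rows agree on Section but differ on Room, so Section → Room does not hold.

No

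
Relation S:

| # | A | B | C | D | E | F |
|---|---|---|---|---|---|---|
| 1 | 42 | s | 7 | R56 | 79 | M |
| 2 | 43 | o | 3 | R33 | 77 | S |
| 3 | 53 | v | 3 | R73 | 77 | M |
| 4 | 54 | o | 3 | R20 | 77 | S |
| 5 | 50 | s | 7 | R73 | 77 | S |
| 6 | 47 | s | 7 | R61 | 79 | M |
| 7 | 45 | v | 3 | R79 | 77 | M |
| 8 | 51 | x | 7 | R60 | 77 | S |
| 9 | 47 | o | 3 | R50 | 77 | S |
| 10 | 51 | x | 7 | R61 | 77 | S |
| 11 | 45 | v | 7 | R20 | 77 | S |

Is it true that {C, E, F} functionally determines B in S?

No

(C=7, E=79, F=M): rows 1, 6 → B = s, s ✓
(C=3, E=77, F=S): rows 2, 4, 9 → B = o, o, o ✓
(C=3, E=77, F=M): rows 3, 7 → B = v, v ✓
(C=7, E=77, F=S): rows 5, 8, 10, 11 → B takes values {s, x, v} — violation
Two rows agree on {C, E, F} but differ on B, so {C, E, F} -> B does not hold.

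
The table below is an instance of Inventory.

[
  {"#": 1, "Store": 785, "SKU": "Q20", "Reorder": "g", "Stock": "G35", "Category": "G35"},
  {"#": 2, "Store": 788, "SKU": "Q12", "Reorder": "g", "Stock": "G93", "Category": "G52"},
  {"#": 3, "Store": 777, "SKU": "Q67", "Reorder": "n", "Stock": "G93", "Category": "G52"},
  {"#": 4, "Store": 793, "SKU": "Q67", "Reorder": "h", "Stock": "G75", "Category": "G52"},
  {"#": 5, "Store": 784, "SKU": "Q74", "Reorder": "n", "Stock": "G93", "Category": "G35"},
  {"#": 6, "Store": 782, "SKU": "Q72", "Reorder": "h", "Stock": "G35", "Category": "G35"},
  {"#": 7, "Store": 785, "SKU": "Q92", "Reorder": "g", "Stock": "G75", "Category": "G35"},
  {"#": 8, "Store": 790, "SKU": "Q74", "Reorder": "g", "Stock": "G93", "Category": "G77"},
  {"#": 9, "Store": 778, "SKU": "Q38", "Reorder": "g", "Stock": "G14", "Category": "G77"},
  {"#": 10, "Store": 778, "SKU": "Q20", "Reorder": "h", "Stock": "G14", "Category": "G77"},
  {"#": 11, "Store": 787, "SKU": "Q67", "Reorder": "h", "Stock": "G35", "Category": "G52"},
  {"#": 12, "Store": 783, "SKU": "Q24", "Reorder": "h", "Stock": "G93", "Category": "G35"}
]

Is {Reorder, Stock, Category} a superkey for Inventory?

Yes

All 12 rows have distinct {Reorder, Stock, Category} values, so {Reorder, Stock, Category} → (all attributes) holds and {Reorder, Stock, Category} is a superkey.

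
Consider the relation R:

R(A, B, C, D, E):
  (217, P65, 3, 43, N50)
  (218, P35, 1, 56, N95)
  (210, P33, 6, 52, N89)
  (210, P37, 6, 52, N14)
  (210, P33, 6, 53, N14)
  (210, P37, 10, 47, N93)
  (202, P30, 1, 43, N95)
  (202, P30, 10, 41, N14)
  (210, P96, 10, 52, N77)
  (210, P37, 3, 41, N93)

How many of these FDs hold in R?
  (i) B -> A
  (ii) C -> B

(i) B -> A: every LHS value maps to a single RHS value — holds.
(ii) C -> B: C=3: 2 rows → B takes values {P65, P37} — violation; C=1: 2 rows → B takes values {P35, P30} — violation; C=6: 3 rows → B takes values {P33, P37} — violation; C=10: 3 rows → B takes values {P37, P30, P96} — violation — fails.
1 of the 2 dependencies holds.

1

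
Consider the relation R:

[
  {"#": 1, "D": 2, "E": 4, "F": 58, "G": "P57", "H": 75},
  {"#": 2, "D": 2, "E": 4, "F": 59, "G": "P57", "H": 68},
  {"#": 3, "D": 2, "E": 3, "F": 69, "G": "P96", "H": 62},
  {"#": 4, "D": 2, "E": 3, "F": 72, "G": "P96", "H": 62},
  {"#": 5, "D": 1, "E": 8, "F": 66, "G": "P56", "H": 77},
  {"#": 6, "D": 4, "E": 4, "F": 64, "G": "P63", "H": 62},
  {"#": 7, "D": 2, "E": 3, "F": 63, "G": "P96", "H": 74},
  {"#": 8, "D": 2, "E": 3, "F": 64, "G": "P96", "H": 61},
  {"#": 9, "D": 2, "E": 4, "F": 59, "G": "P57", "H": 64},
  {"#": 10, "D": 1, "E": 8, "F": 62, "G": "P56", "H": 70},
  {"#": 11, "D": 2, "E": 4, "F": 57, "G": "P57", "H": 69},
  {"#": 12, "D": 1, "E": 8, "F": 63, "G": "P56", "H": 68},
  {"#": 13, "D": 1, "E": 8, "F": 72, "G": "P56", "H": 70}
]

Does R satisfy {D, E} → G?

Yes

(D=2, E=4): rows 1, 2, 9, 11 → G = P57, P57, P57, P57 ✓
(D=2, E=3): rows 3, 4, 7, 8 → G = P96, P96, P96, P96 ✓
(D=1, E=8): rows 5, 10, 12, 13 → G = P56, P56, P56, P56 ✓
(D=4, E=4): row 6 → G = P63 ✓
Every {D, E} value is associated with a single G value, so {D, E} → G holds.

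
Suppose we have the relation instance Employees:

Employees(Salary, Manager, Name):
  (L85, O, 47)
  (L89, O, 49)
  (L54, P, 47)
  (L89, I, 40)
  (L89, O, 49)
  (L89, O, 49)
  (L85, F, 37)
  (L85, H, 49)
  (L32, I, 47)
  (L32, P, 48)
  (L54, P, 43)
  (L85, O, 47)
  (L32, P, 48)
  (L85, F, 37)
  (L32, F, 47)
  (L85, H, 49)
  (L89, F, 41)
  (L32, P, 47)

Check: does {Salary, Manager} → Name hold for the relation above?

(Salary=L85, Manager=O): 2 rows → Name = 47, 47 ✓
(Salary=L89, Manager=O): 3 rows → Name = 49, 49, 49 ✓
(Salary=L54, Manager=P): 2 rows → Name takes values {47, 43} — violation
(Salary=L89, Manager=I): 1 row → Name = 40 ✓
(Salary=L85, Manager=F): 2 rows → Name = 37, 37 ✓
(Salary=L85, Manager=H): 2 rows → Name = 49, 49 ✓
(Salary=L32, Manager=I): 1 row → Name = 47 ✓
(Salary=L32, Manager=P): 3 rows → Name takes values {48, 47} — violation
(Salary=L32, Manager=F): 1 row → Name = 47 ✓
(Salary=L89, Manager=F): 1 row → Name = 41 ✓
Two rows agree on {Salary, Manager} but differ on Name, so {Salary, Manager} → Name does not hold.

No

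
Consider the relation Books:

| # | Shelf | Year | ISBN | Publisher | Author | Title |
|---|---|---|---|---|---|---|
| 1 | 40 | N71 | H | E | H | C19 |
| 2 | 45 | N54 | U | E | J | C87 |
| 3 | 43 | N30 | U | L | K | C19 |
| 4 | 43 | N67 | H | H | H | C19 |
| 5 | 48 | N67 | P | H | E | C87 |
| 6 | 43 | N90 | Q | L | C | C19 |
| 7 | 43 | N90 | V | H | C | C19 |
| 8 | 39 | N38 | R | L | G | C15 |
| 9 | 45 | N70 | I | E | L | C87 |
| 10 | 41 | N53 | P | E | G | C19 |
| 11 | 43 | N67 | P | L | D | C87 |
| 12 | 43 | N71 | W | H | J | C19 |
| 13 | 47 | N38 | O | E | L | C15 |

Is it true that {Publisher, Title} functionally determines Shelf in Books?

(Publisher=E, Title=C19): rows 1, 10 → Shelf takes values {40, 41} — violation
(Publisher=E, Title=C87): rows 2, 9 → Shelf = 45, 45 ✓
(Publisher=L, Title=C19): rows 3, 6 → Shelf = 43, 43 ✓
(Publisher=H, Title=C19): rows 4, 7, 12 → Shelf = 43, 43, 43 ✓
(Publisher=H, Title=C87): row 5 → Shelf = 48 ✓
(Publisher=L, Title=C15): row 8 → Shelf = 39 ✓
(Publisher=L, Title=C87): row 11 → Shelf = 43 ✓
(Publisher=E, Title=C15): row 13 → Shelf = 47 ✓
Two rows agree on {Publisher, Title} but differ on Shelf, so {Publisher, Title} -> Shelf does not hold.

No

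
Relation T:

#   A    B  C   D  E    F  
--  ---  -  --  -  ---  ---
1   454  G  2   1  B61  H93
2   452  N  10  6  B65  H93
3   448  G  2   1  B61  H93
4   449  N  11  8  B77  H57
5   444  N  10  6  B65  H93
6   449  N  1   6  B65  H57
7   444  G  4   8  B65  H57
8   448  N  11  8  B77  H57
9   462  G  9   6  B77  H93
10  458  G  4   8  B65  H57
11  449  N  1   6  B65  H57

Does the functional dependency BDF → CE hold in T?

(B=G, D=1, F=H93): rows 1, 3 → {C,E} = (2, B61), (2, B61) ✓
(B=N, D=6, F=H93): rows 2, 5 → {C,E} = (10, B65), (10, B65) ✓
(B=N, D=8, F=H57): rows 4, 8 → {C,E} = (11, B77), (11, B77) ✓
(B=N, D=6, F=H57): rows 6, 11 → {C,E} = (1, B65), (1, B65) ✓
(B=G, D=8, F=H57): rows 7, 10 → {C,E} = (4, B65), (4, B65) ✓
(B=G, D=6, F=H93): row 9 → {C,E} = (9, B77) ✓
Every BDF value is associated with a single CE value, so BDF → CE holds.

Yes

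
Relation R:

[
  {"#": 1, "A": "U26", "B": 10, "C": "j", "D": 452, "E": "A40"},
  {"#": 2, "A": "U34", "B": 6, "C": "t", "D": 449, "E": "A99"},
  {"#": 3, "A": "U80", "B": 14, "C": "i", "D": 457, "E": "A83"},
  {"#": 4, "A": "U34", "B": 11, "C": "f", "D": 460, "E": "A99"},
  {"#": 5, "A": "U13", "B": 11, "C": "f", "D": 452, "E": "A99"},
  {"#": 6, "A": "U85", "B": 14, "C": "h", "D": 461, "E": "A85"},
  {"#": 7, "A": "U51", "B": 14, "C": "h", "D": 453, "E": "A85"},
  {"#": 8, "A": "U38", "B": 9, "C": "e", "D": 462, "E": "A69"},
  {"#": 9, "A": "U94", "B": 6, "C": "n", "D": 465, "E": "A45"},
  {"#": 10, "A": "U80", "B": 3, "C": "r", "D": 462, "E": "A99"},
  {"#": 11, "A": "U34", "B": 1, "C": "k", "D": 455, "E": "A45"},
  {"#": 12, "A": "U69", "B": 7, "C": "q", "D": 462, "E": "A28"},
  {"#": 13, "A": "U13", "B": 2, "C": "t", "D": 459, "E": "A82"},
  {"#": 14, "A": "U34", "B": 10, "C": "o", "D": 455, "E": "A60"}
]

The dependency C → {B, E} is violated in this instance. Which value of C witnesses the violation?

t

C=j: row 1 → {B,E} = (10, A40) ✓
C=t: rows 2, 13 → {B,E} takes values {(6, A99), (2, A82)} — violation
C=i: row 3 → {B,E} = (14, A83) ✓
C=f: rows 4, 5 → {B,E} = (11, A99), (11, A99) ✓
C=h: rows 6, 7 → {B,E} = (14, A85), (14, A85) ✓
C=e: row 8 → {B,E} = (9, A69) ✓
C=n: row 9 → {B,E} = (6, A45) ✓
C=r: row 10 → {B,E} = (3, A99) ✓
C=k: row 11 → {B,E} = (1, A45) ✓
C=q: row 12 → {B,E} = (7, A28) ✓
C=o: row 14 → {B,E} = (10, A60) ✓
The only C value with inconsistent RHS is C=t.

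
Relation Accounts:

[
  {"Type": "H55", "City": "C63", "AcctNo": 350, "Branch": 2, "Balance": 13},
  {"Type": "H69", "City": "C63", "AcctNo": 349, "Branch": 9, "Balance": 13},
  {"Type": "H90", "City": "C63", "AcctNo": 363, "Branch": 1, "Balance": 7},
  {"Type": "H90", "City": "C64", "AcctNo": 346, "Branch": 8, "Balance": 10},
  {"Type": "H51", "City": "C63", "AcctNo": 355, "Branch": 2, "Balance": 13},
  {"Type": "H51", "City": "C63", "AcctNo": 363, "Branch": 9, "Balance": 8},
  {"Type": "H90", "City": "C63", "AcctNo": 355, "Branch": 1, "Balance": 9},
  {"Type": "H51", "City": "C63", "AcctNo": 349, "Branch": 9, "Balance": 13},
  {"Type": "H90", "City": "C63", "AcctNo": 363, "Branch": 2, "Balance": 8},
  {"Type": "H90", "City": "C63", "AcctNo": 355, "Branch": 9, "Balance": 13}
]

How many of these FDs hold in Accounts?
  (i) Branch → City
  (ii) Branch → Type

(i) Branch → City: every LHS value maps to a single RHS value — holds.
(ii) Branch → Type: Branch=2: 3 rows → Type takes values {H55, H51, H90} — violation; Branch=9: 4 rows → Type takes values {H69, H51, H90} — violation — fails.
1 of the 2 dependencies holds.

1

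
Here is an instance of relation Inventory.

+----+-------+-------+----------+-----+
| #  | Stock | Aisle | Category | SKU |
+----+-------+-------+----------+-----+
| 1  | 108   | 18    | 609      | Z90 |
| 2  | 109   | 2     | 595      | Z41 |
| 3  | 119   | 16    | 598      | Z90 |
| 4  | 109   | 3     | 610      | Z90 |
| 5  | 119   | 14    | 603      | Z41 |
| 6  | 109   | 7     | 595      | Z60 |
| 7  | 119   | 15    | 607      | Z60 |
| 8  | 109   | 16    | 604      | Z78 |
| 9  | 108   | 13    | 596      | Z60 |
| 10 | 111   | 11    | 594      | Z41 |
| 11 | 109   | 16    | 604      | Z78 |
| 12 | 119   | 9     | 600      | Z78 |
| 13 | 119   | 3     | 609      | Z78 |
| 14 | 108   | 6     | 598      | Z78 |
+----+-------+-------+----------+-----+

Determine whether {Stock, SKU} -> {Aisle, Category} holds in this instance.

(Stock=108, SKU=Z90): row 1 → {Aisle,Category} = (18, 609) ✓
(Stock=109, SKU=Z41): row 2 → {Aisle,Category} = (2, 595) ✓
(Stock=119, SKU=Z90): row 3 → {Aisle,Category} = (16, 598) ✓
(Stock=109, SKU=Z90): row 4 → {Aisle,Category} = (3, 610) ✓
(Stock=119, SKU=Z41): row 5 → {Aisle,Category} = (14, 603) ✓
(Stock=109, SKU=Z60): row 6 → {Aisle,Category} = (7, 595) ✓
(Stock=119, SKU=Z60): row 7 → {Aisle,Category} = (15, 607) ✓
(Stock=109, SKU=Z78): rows 8, 11 → {Aisle,Category} = (16, 604), (16, 604) ✓
(Stock=108, SKU=Z60): row 9 → {Aisle,Category} = (13, 596) ✓
(Stock=111, SKU=Z41): row 10 → {Aisle,Category} = (11, 594) ✓
(Stock=119, SKU=Z78): rows 12, 13 → {Aisle,Category} takes values {(9, 600), (3, 609)} — violation
(Stock=108, SKU=Z78): row 14 → {Aisle,Category} = (6, 598) ✓
Two rows agree on {Stock, SKU} but differ on {Aisle, Category}, so {Stock, SKU} -> {Aisle, Category} does not hold.

No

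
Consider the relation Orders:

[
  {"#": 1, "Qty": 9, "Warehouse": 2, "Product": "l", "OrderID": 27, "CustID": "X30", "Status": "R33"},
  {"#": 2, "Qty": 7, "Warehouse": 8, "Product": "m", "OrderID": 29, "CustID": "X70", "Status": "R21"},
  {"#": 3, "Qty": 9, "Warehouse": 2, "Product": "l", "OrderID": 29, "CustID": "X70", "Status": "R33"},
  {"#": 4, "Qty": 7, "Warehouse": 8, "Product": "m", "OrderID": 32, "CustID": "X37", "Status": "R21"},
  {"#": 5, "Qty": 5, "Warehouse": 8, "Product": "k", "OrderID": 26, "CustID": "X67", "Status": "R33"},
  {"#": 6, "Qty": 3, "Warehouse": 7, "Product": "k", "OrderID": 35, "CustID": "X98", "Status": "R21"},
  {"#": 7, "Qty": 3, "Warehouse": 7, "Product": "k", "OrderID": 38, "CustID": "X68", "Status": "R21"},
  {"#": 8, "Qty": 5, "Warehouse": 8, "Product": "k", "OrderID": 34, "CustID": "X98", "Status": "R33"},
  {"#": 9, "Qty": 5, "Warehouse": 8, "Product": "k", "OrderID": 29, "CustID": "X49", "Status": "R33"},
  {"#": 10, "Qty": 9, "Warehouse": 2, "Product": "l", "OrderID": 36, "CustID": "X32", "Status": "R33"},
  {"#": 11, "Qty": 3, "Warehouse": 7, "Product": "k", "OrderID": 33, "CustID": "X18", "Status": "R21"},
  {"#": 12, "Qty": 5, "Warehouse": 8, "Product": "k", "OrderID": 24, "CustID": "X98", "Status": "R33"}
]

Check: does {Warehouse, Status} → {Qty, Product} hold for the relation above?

(Warehouse=2, Status=R33): rows 1, 3, 10 → {Qty,Product} = (9, l), (9, l), (9, l) ✓
(Warehouse=8, Status=R21): rows 2, 4 → {Qty,Product} = (7, m), (7, m) ✓
(Warehouse=8, Status=R33): rows 5, 8, 9, 12 → {Qty,Product} = (5, k), (5, k), (5, k), (5, k) ✓
(Warehouse=7, Status=R21): rows 6, 7, 11 → {Qty,Product} = (3, k), (3, k), (3, k) ✓
Every {Warehouse, Status} value is associated with a single {Qty, Product} value, so {Warehouse, Status} → {Qty, Product} holds.

Yes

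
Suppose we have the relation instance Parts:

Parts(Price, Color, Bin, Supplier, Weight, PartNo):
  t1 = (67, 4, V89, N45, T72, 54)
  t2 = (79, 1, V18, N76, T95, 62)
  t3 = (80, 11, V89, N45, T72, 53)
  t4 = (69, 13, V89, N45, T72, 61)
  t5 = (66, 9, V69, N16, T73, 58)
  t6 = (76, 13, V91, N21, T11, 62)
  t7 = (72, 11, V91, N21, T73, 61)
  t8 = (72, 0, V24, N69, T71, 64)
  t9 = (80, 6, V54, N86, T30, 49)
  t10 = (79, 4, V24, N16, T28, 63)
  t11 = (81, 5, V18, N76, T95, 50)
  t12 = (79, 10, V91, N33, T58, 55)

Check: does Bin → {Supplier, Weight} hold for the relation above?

Bin=V89: rows 1, 3, 4 → {Supplier,Weight} = (N45, T72), (N45, T72), (N45, T72) ✓
Bin=V18: rows 2, 11 → {Supplier,Weight} = (N76, T95), (N76, T95) ✓
Bin=V69: row 5 → {Supplier,Weight} = (N16, T73) ✓
Bin=V91: rows 6, 7, 12 → {Supplier,Weight} takes values {(N21, T11), (N21, T73), (N33, T58)} — violation
Bin=V24: rows 8, 10 → {Supplier,Weight} takes values {(N69, T71), (N16, T28)} — violation
Bin=V54: row 9 → {Supplier,Weight} = (N86, T30) ✓
Two rows agree on Bin but differ on {Supplier, Weight}, so Bin → {Supplier, Weight} does not hold.

No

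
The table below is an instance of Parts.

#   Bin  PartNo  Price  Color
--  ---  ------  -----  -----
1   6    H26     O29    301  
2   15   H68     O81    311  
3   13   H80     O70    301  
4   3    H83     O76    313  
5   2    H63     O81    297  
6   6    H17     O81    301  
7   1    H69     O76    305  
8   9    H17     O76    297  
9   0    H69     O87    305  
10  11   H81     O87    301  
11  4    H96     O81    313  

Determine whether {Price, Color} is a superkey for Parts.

All 11 rows have distinct {Price, Color} values, so {Price, Color} → (all attributes) holds and {Price, Color} is a superkey.

Yes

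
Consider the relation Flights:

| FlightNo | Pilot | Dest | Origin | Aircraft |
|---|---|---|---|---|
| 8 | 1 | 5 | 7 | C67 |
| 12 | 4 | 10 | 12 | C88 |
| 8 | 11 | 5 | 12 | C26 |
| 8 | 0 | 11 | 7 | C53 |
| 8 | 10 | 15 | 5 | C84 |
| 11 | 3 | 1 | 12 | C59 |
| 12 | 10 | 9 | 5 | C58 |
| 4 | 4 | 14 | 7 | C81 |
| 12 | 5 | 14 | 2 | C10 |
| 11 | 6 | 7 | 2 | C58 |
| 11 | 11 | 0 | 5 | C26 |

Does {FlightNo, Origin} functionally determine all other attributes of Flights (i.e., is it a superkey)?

No

Two distinct rows share (FlightNo=8, Origin=7), so {FlightNo, Origin} does not determine every attribute — not a superkey.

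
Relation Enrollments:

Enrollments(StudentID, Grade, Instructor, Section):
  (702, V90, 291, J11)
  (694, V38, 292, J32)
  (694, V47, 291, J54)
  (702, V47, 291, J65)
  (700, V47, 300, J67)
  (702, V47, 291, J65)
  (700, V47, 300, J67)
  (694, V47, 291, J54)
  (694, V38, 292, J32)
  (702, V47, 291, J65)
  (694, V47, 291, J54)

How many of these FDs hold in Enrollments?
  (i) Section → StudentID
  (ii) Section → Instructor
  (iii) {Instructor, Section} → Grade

3

(i) Section → StudentID: every LHS value maps to a single RHS value — holds.
(ii) Section → Instructor: every LHS value maps to a single RHS value — holds.
(iii) {Instructor, Section} → Grade: every LHS value maps to a single RHS value — holds.
3 of the 3 dependencies hold.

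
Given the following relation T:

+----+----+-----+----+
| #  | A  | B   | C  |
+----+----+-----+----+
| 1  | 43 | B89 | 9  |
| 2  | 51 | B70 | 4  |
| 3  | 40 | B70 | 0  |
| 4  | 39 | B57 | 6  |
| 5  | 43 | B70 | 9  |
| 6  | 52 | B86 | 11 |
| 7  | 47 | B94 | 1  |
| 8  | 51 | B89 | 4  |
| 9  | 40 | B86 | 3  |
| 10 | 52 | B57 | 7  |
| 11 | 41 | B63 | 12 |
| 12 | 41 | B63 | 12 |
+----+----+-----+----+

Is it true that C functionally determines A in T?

C=9: rows 1, 5 → A = 43, 43 ✓
C=4: rows 2, 8 → A = 51, 51 ✓
C=0: row 3 → A = 40 ✓
C=6: row 4 → A = 39 ✓
C=11: row 6 → A = 52 ✓
C=1: row 7 → A = 47 ✓
C=3: row 9 → A = 40 ✓
C=7: row 10 → A = 52 ✓
C=12: rows 11, 12 → A = 41, 41 ✓
Every C value is associated with a single A value, so C -> A holds.

Yes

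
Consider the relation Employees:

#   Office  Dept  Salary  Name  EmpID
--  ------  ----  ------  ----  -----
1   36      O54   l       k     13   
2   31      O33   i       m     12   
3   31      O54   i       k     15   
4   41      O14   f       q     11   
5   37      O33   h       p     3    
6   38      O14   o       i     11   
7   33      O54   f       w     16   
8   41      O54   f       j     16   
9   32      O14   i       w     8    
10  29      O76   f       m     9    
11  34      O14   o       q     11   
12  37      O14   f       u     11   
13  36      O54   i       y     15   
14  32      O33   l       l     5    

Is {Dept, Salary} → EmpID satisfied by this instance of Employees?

Yes

(Dept=O54, Salary=l): row 1 → EmpID = 13 ✓
(Dept=O33, Salary=i): row 2 → EmpID = 12 ✓
(Dept=O54, Salary=i): rows 3, 13 → EmpID = 15, 15 ✓
(Dept=O14, Salary=f): rows 4, 12 → EmpID = 11, 11 ✓
(Dept=O33, Salary=h): row 5 → EmpID = 3 ✓
(Dept=O14, Salary=o): rows 6, 11 → EmpID = 11, 11 ✓
(Dept=O54, Salary=f): rows 7, 8 → EmpID = 16, 16 ✓
(Dept=O14, Salary=i): row 9 → EmpID = 8 ✓
(Dept=O76, Salary=f): row 10 → EmpID = 9 ✓
(Dept=O33, Salary=l): row 14 → EmpID = 5 ✓
Every {Dept, Salary} value is associated with a single EmpID value, so {Dept, Salary} → EmpID holds.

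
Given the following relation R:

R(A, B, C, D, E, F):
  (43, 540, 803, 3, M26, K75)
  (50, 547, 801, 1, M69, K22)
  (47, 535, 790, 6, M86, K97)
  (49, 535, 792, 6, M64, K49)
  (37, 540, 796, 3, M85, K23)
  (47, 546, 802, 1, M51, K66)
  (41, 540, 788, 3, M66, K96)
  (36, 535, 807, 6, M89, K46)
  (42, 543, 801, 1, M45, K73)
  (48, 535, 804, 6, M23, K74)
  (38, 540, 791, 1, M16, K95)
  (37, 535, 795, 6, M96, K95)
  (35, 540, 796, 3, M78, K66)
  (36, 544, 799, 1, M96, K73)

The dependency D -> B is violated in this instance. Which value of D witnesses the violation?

D=3: 4 rows → B = 540, 540, 540, 540 ✓
D=1: 5 rows → B takes values {547, 546, 543, 540, 544} — violation
D=6: 5 rows → B = 535, 535, 535, 535, 535 ✓
The only D value with inconsistent B is D=1.

1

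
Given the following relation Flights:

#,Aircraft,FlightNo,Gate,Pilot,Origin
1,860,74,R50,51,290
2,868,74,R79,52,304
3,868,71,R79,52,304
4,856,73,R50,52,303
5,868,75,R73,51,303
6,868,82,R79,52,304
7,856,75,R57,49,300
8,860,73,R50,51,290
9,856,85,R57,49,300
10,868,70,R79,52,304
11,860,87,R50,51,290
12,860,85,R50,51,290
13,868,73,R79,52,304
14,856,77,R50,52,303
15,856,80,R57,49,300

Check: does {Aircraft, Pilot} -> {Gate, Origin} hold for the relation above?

Yes

(Aircraft=860, Pilot=51): rows 1, 8, 11, 12 → {Gate,Origin} = (R50, 290), (R50, 290), (R50, 290), (R50, 290) ✓
(Aircraft=868, Pilot=52): rows 2, 3, 6, 10, 13 → {Gate,Origin} = (R79, 304), (R79, 304), (R79, 304), (R79, 304), (R79, 304) ✓
(Aircraft=856, Pilot=52): rows 4, 14 → {Gate,Origin} = (R50, 303), (R50, 303) ✓
(Aircraft=868, Pilot=51): row 5 → {Gate,Origin} = (R73, 303) ✓
(Aircraft=856, Pilot=49): rows 7, 9, 15 → {Gate,Origin} = (R57, 300), (R57, 300), (R57, 300) ✓
Every {Aircraft, Pilot} value is associated with a single {Gate, Origin} value, so {Aircraft, Pilot} -> {Gate, Origin} holds.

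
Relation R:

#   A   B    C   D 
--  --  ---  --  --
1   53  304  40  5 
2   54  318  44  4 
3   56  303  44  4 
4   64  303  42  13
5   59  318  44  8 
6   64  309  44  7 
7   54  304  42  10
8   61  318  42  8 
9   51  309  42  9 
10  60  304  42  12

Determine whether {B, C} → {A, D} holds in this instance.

(B=304, C=40): row 1 → {A,D} = (53, 5) ✓
(B=318, C=44): rows 2, 5 → {A,D} takes values {(54, 4), (59, 8)} — violation
(B=303, C=44): row 3 → {A,D} = (56, 4) ✓
(B=303, C=42): row 4 → {A,D} = (64, 13) ✓
(B=309, C=44): row 6 → {A,D} = (64, 7) ✓
(B=304, C=42): rows 7, 10 → {A,D} takes values {(54, 10), (60, 12)} — violation
(B=318, C=42): row 8 → {A,D} = (61, 8) ✓
(B=309, C=42): row 9 → {A,D} = (51, 9) ✓
Two rows agree on {B, C} but differ on {A, D}, so {B, C} → {A, D} does not hold.

No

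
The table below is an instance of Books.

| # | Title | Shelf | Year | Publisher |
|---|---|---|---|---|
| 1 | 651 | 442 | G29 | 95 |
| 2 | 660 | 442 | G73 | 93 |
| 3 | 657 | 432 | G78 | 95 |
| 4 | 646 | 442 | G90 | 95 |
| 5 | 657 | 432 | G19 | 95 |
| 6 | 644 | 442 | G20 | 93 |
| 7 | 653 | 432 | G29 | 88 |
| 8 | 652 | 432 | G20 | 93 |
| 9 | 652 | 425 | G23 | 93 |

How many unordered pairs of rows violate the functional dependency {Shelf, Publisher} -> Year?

3

(Shelf=442, Publisher=95): violating pairs (1,4) — 1 pair.
(Shelf=442, Publisher=93): violating pairs (2,6) — 1 pair.
(Shelf=432, Publisher=95): violating pairs (3,5) — 1 pair.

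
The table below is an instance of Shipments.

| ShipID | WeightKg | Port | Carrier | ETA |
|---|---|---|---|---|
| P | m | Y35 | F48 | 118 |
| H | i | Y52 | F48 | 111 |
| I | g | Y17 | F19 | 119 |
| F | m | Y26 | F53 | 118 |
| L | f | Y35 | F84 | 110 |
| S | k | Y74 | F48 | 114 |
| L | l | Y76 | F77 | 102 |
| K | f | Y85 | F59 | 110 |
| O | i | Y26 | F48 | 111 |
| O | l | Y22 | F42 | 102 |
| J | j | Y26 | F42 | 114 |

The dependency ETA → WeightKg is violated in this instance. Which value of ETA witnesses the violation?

114

ETA=118: 2 rows → WeightKg = m, m ✓
ETA=111: 2 rows → WeightKg = i, i ✓
ETA=119: 1 row → WeightKg = g ✓
ETA=110: 2 rows → WeightKg = f, f ✓
ETA=114: 2 rows → WeightKg takes values {k, j} — violation
ETA=102: 2 rows → WeightKg = l, l ✓
The only ETA value with inconsistent WeightKg is ETA=114.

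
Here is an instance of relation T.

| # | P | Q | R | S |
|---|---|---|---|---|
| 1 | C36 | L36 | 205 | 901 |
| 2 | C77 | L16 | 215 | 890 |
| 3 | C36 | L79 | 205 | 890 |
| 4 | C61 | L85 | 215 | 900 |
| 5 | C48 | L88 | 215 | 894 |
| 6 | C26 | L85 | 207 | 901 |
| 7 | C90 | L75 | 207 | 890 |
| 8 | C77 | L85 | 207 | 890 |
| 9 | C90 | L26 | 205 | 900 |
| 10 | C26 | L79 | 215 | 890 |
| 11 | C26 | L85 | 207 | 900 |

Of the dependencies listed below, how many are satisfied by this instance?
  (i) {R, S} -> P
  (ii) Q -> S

(i) {R, S} -> P: (R=215, S=890): rows 2, 10 → P takes values {C77, C26} — violation; (R=207, S=890): rows 7, 8 → P takes values {C90, C77} — violation — fails.
(ii) Q -> S: Q=L85: rows 4, 6, 8, 11 → S takes values {900, 901, 890} — violation — fails.
None of the 2 dependencies hold.

0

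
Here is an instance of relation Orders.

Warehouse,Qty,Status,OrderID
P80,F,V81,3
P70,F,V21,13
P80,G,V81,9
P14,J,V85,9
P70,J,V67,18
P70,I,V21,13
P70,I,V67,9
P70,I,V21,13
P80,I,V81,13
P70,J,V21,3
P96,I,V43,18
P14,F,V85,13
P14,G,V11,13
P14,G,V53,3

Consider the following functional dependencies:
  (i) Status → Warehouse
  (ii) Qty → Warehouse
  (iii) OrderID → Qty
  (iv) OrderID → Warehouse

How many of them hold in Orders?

(i) Status → Warehouse: every LHS value maps to a single RHS value — holds.
(ii) Qty → Warehouse: Qty=F: 3 rows → Warehouse takes values {P80, P70, P14} — violation; Qty=G: 3 rows → Warehouse takes values {P80, P14} — violation; Qty=J: 3 rows → Warehouse takes values {P14, P70} — violation; Qty=I: 5 rows → Warehouse takes values {P70, P80, P96} — violation — fails.
(iii) OrderID → Qty: OrderID=3: 3 rows → Qty takes values {F, J, G} — violation; OrderID=13: 6 rows → Qty takes values {F, I, G} — violation; OrderID=9: 3 rows → Qty takes values {G, J, I} — violation; OrderID=18: 2 rows → Qty takes values {J, I} — violation — fails.
(iv) OrderID → Warehouse: OrderID=3: 3 rows → Warehouse takes values {P80, P70, P14} — violation; OrderID=13: 6 rows → Warehouse takes values {P70, P80, P14} — violation; OrderID=9: 3 rows → Warehouse takes values {P80, P14, P70} — violation; OrderID=18: 2 rows → Warehouse takes values {P70, P96} — violation — fails.
1 of the 4 dependencies holds.

1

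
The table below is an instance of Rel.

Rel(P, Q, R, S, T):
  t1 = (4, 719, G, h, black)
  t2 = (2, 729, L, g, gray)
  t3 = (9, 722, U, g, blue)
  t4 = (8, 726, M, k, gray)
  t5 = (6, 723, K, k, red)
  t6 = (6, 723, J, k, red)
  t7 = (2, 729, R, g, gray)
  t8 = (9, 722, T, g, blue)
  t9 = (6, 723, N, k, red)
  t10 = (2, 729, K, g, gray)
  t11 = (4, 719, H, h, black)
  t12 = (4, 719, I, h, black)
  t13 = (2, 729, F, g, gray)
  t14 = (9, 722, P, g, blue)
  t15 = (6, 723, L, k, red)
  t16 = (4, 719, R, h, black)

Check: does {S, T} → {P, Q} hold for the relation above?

Yes

(S=h, T=black): rows 1, 11, 12, 16 → {P,Q} = (4, 719), (4, 719), (4, 719), (4, 719) ✓
(S=g, T=gray): rows 2, 7, 10, 13 → {P,Q} = (2, 729), (2, 729), (2, 729), (2, 729) ✓
(S=g, T=blue): rows 3, 8, 14 → {P,Q} = (9, 722), (9, 722), (9, 722) ✓
(S=k, T=gray): row 4 → {P,Q} = (8, 726) ✓
(S=k, T=red): rows 5, 6, 9, 15 → {P,Q} = (6, 723), (6, 723), (6, 723), (6, 723) ✓
Every {S, T} value is associated with a single {P, Q} value, so {S, T} → {P, Q} holds.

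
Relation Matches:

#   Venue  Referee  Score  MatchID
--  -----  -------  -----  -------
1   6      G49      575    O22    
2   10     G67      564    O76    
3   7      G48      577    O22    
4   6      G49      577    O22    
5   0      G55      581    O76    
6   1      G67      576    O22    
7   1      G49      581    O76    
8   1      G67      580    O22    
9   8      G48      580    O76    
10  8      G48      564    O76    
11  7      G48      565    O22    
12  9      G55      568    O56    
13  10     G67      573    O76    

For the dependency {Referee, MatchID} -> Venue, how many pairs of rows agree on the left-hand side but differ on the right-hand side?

0

(Referee=G49, MatchID=O22): all 2 rows agree on Venue — 0 pairs.
(Referee=G67, MatchID=O76): all 2 rows agree on Venue — 0 pairs.
(Referee=G48, MatchID=O22): all 2 rows agree on Venue — 0 pairs.
(Referee=G67, MatchID=O22): all 2 rows agree on Venue — 0 pairs.
(Referee=G48, MatchID=O76): all 2 rows agree on Venue — 0 pairs.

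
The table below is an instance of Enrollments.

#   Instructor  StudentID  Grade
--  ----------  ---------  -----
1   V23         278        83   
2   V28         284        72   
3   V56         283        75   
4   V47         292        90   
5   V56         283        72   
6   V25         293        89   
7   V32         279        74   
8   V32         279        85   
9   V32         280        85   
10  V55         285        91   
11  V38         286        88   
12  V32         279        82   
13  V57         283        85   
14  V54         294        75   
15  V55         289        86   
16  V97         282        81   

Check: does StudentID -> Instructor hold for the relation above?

No

StudentID=278: row 1 → Instructor = V23 ✓
StudentID=284: row 2 → Instructor = V28 ✓
StudentID=283: rows 3, 5, 13 → Instructor takes values {V56, V57} — violation
StudentID=292: row 4 → Instructor = V47 ✓
StudentID=293: row 6 → Instructor = V25 ✓
StudentID=279: rows 7, 8, 12 → Instructor = V32, V32, V32 ✓
StudentID=280: row 9 → Instructor = V32 ✓
StudentID=285: row 10 → Instructor = V55 ✓
StudentID=286: row 11 → Instructor = V38 ✓
StudentID=294: row 14 → Instructor = V54 ✓
StudentID=289: row 15 → Instructor = V55 ✓
StudentID=282: row 16 → Instructor = V97 ✓
Two rows agree on StudentID but differ on Instructor, so StudentID -> Instructor does not hold.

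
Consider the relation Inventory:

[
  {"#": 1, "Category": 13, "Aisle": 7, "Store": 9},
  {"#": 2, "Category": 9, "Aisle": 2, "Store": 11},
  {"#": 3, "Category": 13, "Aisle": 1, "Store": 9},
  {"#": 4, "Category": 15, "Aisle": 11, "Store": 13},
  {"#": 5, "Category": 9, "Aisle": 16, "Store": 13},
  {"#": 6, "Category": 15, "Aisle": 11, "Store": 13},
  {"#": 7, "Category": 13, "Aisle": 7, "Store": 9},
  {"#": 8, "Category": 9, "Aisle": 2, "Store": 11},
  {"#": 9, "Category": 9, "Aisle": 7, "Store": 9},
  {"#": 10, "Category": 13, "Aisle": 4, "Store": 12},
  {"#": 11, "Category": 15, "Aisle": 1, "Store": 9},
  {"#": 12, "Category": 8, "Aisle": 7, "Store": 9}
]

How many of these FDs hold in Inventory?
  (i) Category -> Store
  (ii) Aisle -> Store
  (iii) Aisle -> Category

1

(i) Category -> Store: Category=13: rows 1, 3, 7, 10 → Store takes values {9, 12} — violation; Category=9: rows 2, 5, 8, 9 → Store takes values {11, 13, 9} — violation; Category=15: rows 4, 6, 11 → Store takes values {13, 9} — violation — fails.
(ii) Aisle -> Store: every LHS value maps to a single RHS value — holds.
(iii) Aisle -> Category: Aisle=7: rows 1, 7, 9, 12 → Category takes values {13, 9, 8} — violation; Aisle=1: rows 3, 11 → Category takes values {13, 15} — violation — fails.
1 of the 3 dependencies holds.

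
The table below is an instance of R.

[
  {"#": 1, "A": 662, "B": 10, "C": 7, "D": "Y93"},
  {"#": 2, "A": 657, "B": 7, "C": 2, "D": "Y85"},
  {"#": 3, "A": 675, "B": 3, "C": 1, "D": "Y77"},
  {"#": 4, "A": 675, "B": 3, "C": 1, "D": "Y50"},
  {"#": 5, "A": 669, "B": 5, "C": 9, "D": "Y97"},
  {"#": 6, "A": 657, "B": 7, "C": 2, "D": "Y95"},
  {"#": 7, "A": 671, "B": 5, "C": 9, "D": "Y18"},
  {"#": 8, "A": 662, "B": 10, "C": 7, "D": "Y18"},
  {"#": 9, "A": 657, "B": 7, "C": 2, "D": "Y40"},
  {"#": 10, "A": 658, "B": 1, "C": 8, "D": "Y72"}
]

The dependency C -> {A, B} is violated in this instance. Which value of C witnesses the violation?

9

C=7: rows 1, 8 → {A,B} = (662, 10), (662, 10) ✓
C=2: rows 2, 6, 9 → {A,B} = (657, 7), (657, 7), (657, 7) ✓
C=1: rows 3, 4 → {A,B} = (675, 3), (675, 3) ✓
C=9: rows 5, 7 → {A,B} takes values {(669, 5), (671, 5)} — violation
C=8: row 10 → {A,B} = (658, 1) ✓
The only C value with inconsistent RHS is C=9.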